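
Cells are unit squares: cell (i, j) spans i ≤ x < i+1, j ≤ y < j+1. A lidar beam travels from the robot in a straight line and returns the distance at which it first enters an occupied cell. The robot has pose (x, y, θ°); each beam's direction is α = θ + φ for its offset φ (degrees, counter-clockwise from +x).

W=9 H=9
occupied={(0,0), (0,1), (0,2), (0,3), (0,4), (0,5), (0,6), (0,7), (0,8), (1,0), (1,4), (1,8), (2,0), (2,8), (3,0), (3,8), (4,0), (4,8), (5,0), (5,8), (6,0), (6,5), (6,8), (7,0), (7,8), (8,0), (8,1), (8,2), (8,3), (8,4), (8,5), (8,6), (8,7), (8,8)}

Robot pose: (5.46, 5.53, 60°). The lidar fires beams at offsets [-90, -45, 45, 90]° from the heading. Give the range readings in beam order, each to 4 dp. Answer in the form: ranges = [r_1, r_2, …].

beam 1: φ=-90°, α=330°
  d=(0.8660,-0.5000)  start (5,5)  tX=0.6235 tY=1.0600  stride 1/|dx|=1.1547 1/|dy|=2.0000
    cross x-line → (6,5), t=0.6235 (wall)
  → r_1 = 0.6235
beam 2: φ=-45°, α=15°
  d=(0.9659,0.2588)  start (5,5)  tX=0.5590 tY=1.8159  stride 1/|dx|=1.0353 1/|dy|=3.8637
    cross x-line → (6,5), t=0.5590 (wall)
  → r_2 = 0.5590
beam 3: φ=45°, α=105°
  d=(-0.2588,0.9659)  start (5,5)  tX=1.7773 tY=0.4866  stride 1/|dx|=3.8637 1/|dy|=1.0353
    cross y-line → (5,6), t=0.4866
    cross y-line → (5,7), t=1.5219
    cross x-line → (4,7), t=1.7773
    cross y-line → (4,8), t=2.5571 (wall)
  → r_3 = 2.5571
beam 4: φ=90°, α=150°
  d=(-0.8660,0.5000)  start (5,5)  tX=0.5312 tY=0.9400  stride 1/|dx|=1.1547 1/|dy|=2.0000
    cross x-line → (4,5), t=0.5312
    cross y-line → (4,6), t=0.9400
    cross x-line → (3,6), t=1.6859
    cross x-line → (2,6), t=2.8406
    cross y-line → (2,7), t=2.9400
    cross x-line → (1,7), t=3.9953
    cross y-line → (1,8), t=4.9400 (wall)
  → r_4 = 4.9400

ranges = [0.6235, 0.5590, 2.5571, 4.9400]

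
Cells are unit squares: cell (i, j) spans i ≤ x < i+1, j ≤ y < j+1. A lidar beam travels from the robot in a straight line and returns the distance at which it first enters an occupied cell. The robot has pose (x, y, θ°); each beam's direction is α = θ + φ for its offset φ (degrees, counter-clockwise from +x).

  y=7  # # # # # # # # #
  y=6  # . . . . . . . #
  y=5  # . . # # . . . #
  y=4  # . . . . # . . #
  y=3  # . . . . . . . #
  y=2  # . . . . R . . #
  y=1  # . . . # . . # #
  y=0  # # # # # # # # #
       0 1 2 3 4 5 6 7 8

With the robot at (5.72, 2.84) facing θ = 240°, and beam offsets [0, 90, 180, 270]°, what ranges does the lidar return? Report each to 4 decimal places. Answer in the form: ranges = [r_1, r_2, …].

beam 1: φ=0°, α=240°
  d=(-0.5000,-0.8660)  start (5,2)  tX=1.4400 tY=0.9699  stride 1/|dx|=2.0000 1/|dy|=1.1547
    cross y-line → (5,1), t=0.9699
    cross x-line → (4,1), t=1.4400 (wall)
  → r_1 = 1.4400
beam 2: φ=90°, α=330°
  d=(0.8660,-0.5000)  start (5,2)  tX=0.3233 tY=1.6800  stride 1/|dx|=1.1547 1/|dy|=2.0000
    cross x-line → (6,2), t=0.3233
    cross x-line → (7,2), t=1.4780
    cross y-line → (7,1), t=1.6800 (wall)
  → r_2 = 1.6800
beam 3: φ=180°, α=60°
  d=(0.5000,0.8660)  start (5,2)  tX=0.5600 tY=0.1848  stride 1/|dx|=2.0000 1/|dy|=1.1547
    cross y-line → (5,3), t=0.1848
    cross x-line → (6,3), t=0.5600
    cross y-line → (6,4), t=1.3395
    cross y-line → (6,5), t=2.4942
    cross x-line → (7,5), t=2.5600
    cross y-line → (7,6), t=3.6489
    cross x-line → (8,6), t=4.5600 (wall)
  → r_3 = 4.5600
beam 4: φ=270°, α=150°
  d=(-0.8660,0.5000)  start (5,2)  tX=0.8314 tY=0.3200  stride 1/|dx|=1.1547 1/|dy|=2.0000
    cross y-line → (5,3), t=0.3200
    cross x-line → (4,3), t=0.8314
    cross x-line → (3,3), t=1.9861
    cross y-line → (3,4), t=2.3200
    cross x-line → (2,4), t=3.1408
    cross x-line → (1,4), t=4.2955
    cross y-line → (1,5), t=4.3200
    cross x-line → (0,5), t=5.4502 (wall)
  → r_4 = 5.4502

ranges = [1.4400, 1.6800, 4.5600, 5.4502]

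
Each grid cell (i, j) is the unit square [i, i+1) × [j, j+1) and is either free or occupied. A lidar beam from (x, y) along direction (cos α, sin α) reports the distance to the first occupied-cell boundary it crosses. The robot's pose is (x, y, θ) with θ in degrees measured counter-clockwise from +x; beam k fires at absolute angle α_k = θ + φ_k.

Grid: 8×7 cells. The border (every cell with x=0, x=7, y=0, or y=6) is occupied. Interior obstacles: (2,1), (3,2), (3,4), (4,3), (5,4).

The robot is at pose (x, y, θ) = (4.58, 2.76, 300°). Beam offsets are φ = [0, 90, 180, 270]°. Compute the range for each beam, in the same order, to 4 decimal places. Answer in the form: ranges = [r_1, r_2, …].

beam 1: φ=0°, α=300°
  cosα=0.5000 sinα=-0.8660 | (4,2) | tMaxX 0.8400 tMaxY 0.8776 | tΔX 2.0000 tΔY 1.1547
    t=0.8400 [x] (5,2)
    t=0.8776 [y] (5,1)
    t=2.0323 [y] (5,0) — stop
  → r_1 = 2.0323
beam 2: φ=90°, α=30°
  cosα=0.8660 sinα=0.5000 | (4,2) | tMaxX 0.4850 tMaxY 0.4800 | tΔX 1.1547 tΔY 2.0000
    t=0.4800 [y] (4,3) — stop
  → r_2 = 0.4800
beam 3: φ=180°, α=120°
  cosα=-0.5000 sinα=0.8660 | (4,2) | tMaxX 1.1600 tMaxY 0.2771 | tΔX 2.0000 tΔY 1.1547
    t=0.2771 [y] (4,3) — stop
  → r_3 = 0.2771
beam 4: φ=270°, α=210°
  cosα=-0.8660 sinα=-0.5000 | (4,2) | tMaxX 0.6697 tMaxY 1.5200 | tΔX 1.1547 tΔY 2.0000
    t=0.6697 [x] (3,2) — stop
  → r_4 = 0.6697

ranges = [2.0323, 0.4800, 0.2771, 0.6697]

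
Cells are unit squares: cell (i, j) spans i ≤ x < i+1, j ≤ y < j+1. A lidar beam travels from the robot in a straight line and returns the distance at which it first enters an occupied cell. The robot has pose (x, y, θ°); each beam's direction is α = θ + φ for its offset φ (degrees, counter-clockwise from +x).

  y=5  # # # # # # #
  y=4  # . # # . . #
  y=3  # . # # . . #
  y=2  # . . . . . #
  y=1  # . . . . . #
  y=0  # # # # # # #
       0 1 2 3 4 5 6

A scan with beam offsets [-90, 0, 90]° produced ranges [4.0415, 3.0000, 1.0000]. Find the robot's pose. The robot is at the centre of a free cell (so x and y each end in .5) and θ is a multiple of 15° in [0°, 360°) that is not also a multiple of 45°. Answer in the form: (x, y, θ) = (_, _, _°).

(x, y, θ) = (2.5, 1.5, 120°)

Enumerate (i+0.5, j+0.5, θ) over the 16 free cells and 16 admissible headings. For each, cast all 3 beams and compare to the given ranges.
  (1.5, 4.5, 345°): beam 1 = 1.9319 ≠ 4.0415 ✗
  (1.5, 2.5, 105°): beam 1 = 1.9319 ≠ 4.0415 ✗
  (4.5, 3.5, 15°): beam 1 = 2.5882 ≠ 4.0415 ✗
  (5.5, 3.5, 240°): beam 1 = 1.7321 ≠ 4.0415 ✗
  (1.5, 1.5, 105°): beam 1 = 4.6587 ≠ 4.0415 ✗
  …
  (2.5, 1.5, 120°): r_1=4.0415, r_2=3.0000, r_3=1.0000 — all match ✓
Only this pose fits every beam.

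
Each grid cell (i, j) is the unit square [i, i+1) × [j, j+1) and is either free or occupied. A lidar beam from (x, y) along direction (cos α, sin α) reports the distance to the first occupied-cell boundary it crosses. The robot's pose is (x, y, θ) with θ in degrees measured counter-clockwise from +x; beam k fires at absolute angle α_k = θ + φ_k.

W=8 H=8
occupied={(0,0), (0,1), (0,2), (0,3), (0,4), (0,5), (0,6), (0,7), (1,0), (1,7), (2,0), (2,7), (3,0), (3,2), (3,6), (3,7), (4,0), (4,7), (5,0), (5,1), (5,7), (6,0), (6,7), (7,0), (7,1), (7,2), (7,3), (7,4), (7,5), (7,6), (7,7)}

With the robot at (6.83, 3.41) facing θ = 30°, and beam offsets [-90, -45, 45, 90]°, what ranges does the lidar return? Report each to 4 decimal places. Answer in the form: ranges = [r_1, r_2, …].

beam 1: φ=-90°, α=300°
  d=(0.5000,-0.8660)  start (6,3)  tX=0.3400 tY=0.4734  stride 1/|dx|=2.0000 1/|dy|=1.1547
    cross x-line → (7,3), t=0.3400 (wall)
  → r_1 = 0.3400
beam 2: φ=-45°, α=345°
  d=(0.9659,-0.2588)  start (6,3)  tX=0.1760 tY=1.5841  stride 1/|dx|=1.0353 1/|dy|=3.8637
    cross x-line → (7,3), t=0.1760 (wall)
  → r_2 = 0.1760
beam 3: φ=45°, α=75°
  d=(0.2588,0.9659)  start (6,3)  tX=0.6568 tY=0.6108  stride 1/|dx|=3.8637 1/|dy|=1.0353
    cross y-line → (6,4), t=0.6108
    cross x-line → (7,4), t=0.6568 (wall)
  → r_3 = 0.6568
beam 4: φ=90°, α=120°
  d=(-0.5000,0.8660)  start (6,3)  tX=1.6600 tY=0.6813  stride 1/|dx|=2.0000 1/|dy|=1.1547
    cross y-line → (6,4), t=0.6813
    cross x-line → (5,4), t=1.6600
    cross y-line → (5,5), t=1.8360
    cross y-line → (5,6), t=2.9907
    cross x-line → (4,6), t=3.6600
    cross y-line → (4,7), t=4.1454 (wall)
  → r_4 = 4.1454

ranges = [0.3400, 0.1760, 0.6568, 4.1454]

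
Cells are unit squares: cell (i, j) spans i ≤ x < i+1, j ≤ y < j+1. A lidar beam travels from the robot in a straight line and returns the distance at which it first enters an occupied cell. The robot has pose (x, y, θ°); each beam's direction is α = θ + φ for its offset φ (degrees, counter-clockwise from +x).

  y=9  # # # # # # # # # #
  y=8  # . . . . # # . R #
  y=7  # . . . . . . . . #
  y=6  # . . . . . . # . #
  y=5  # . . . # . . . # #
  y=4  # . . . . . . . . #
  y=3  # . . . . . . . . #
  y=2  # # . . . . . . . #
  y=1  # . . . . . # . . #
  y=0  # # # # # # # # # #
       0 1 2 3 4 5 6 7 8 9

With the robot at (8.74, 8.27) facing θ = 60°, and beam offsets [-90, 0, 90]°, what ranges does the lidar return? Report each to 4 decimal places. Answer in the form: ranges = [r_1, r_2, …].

beam 1: φ=-90°, α=330°
  cosα=0.8660 sinα=-0.5000 | (8,8) | tMaxX 0.3002 tMaxY 0.5400 | tΔX 1.1547 tΔY 2.0000
    t=0.3002 [x] (9,8) — stop
  → r_1 = 0.3002
beam 2: φ=0°, α=60°
  cosα=0.5000 sinα=0.8660 | (8,8) | tMaxX 0.5200 tMaxY 0.8429 | tΔX 2.0000 tΔY 1.1547
    t=0.5200 [x] (9,8) — stop
  → r_2 = 0.5200
beam 3: φ=90°, α=150°
  cosα=-0.8660 sinα=0.5000 | (8,8) | tMaxX 0.8545 tMaxY 1.4600 | tΔX 1.1547 tΔY 2.0000
    t=0.8545 [x] (7,8)
    t=1.4600 [y] (7,9) — stop
  → r_3 = 1.4600

ranges = [0.3002, 0.5200, 1.4600]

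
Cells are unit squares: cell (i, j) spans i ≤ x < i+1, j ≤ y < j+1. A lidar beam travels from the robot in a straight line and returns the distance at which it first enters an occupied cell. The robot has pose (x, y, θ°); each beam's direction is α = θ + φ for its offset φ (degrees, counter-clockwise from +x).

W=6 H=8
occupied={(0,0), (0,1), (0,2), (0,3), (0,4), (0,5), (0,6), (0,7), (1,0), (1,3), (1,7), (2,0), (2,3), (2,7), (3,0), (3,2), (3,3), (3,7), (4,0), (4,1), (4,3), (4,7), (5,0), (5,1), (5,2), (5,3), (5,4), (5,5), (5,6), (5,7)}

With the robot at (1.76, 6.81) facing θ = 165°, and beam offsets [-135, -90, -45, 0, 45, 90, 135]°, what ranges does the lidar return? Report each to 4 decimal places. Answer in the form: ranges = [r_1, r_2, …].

ranges = [0.3800, 0.1967, 0.2194, 0.7341, 0.8776, 2.9091, 3.2447]

beam 1: φ=-135°, α=30°
  d=(0.8660,0.5000)  start (1,6)  tX=0.2771 tY=0.3800  stride 1/|dx|=1.1547 1/|dy|=2.0000
    cross x-line → (2,6), t=0.2771
    cross y-line → (2,7), t=0.3800 (wall)
  → r_1 = 0.3800
beam 2: φ=-90°, α=75°
  d=(0.2588,0.9659)  start (1,6)  tX=0.9273 tY=0.1967  stride 1/|dx|=3.8637 1/|dy|=1.0353
    cross y-line → (1,7), t=0.1967 (wall)
  → r_2 = 0.1967
beam 3: φ=-45°, α=120°
  d=(-0.5000,0.8660)  start (1,6)  tX=1.5200 tY=0.2194  stride 1/|dx|=2.0000 1/|dy|=1.1547
    cross y-line → (1,7), t=0.2194 (wall)
  → r_3 = 0.2194
beam 4: φ=0°, α=165°
  d=(-0.9659,0.2588)  start (1,6)  tX=0.7868 tY=0.7341  stride 1/|dx|=1.0353 1/|dy|=3.8637
    cross y-line → (1,7), t=0.7341 (wall)
  → r_4 = 0.7341
beam 5: φ=45°, α=210°
  d=(-0.8660,-0.5000)  start (1,6)  tX=0.8776 tY=1.6200  stride 1/|dx|=1.1547 1/|dy|=2.0000
    cross x-line → (0,6), t=0.8776 (wall)
  → r_5 = 0.8776
beam 6: φ=90°, α=255°
  d=(-0.2588,-0.9659)  start (1,6)  tX=2.9364 tY=0.8386  stride 1/|dx|=3.8637 1/|dy|=1.0353
    cross y-line → (1,5), t=0.8386
    cross y-line → (1,4), t=1.8738
    cross y-line → (1,3), t=2.9091 (wall)
  → r_6 = 2.9091
beam 7: φ=135°, α=300°
  d=(0.5000,-0.8660)  start (1,6)  tX=0.4800 tY=0.9353  stride 1/|dx|=2.0000 1/|dy|=1.1547
    cross x-line → (2,6), t=0.4800
    cross y-line → (2,5), t=0.9353
    cross y-line → (2,4), t=2.0900
    cross x-line → (3,4), t=2.4800
    cross y-line → (3,3), t=3.2447 (wall)
  → r_7 = 3.2447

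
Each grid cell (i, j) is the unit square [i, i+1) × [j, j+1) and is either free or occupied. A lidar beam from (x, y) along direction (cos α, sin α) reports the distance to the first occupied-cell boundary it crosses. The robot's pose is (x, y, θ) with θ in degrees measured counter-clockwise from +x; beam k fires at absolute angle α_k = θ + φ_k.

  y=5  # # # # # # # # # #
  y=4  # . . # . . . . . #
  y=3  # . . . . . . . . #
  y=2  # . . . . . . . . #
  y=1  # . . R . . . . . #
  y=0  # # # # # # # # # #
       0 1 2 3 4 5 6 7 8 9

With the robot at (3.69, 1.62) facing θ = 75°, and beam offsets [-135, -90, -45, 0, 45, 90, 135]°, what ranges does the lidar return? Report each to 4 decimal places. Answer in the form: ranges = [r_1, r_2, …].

ranges = [0.7159, 2.3955, 6.1315, 3.4992, 3.9029, 2.7849, 1.2400]

beam 1: φ=-135°, α=300°
  dir = (cos 300°, sin 300°) = (0.5000, -0.8660); from cell (3,1)
  next x-line at t=0.6200, next y-line at t=0.7159; Δt_x=2.0000, Δt_y=1.1547
    x: enter (4,1) at t=0.6200
    y: enter (4,0) at t=0.7159 ← occupied
  → r_1 = 0.7159
beam 2: φ=-90°, α=345°
  dir = (cos 345°, sin 345°) = (0.9659, -0.2588); from cell (3,1)
  next x-line at t=0.3209, next y-line at t=2.3955; Δt_x=1.0353, Δt_y=3.8637
    x: enter (4,1) at t=0.3209
    x: enter (5,1) at t=1.3562
    x: enter (6,1) at t=2.3915
    y: enter (6,0) at t=2.3955 ← occupied
  → r_2 = 2.3955
beam 3: φ=-45°, α=30°
  dir = (cos 30°, sin 30°) = (0.8660, 0.5000); from cell (3,1)
  next x-line at t=0.3580, next y-line at t=0.7600; Δt_x=1.1547, Δt_y=2.0000
    x: enter (4,1) at t=0.3580
    y: enter (4,2) at t=0.7600
    x: enter (5,2) at t=1.5127
    x: enter (6,2) at t=2.6674
    y: enter (6,3) at t=2.7600
    x: enter (7,3) at t=3.8221
    y: enter (7,4) at t=4.7600
    x: enter (8,4) at t=4.9768
    x: enter (9,4) at t=6.1315 ← occupied
  → r_3 = 6.1315
beam 4: φ=0°, α=75°
  dir = (cos 75°, sin 75°) = (0.2588, 0.9659); from cell (3,1)
  next x-line at t=1.1977, next y-line at t=0.3934; Δt_x=3.8637, Δt_y=1.0353
    y: enter (3,2) at t=0.3934
    x: enter (4,2) at t=1.1977
    y: enter (4,3) at t=1.4287
    y: enter (4,4) at t=2.4640
    y: enter (4,5) at t=3.4992 ← occupied
  → r_4 = 3.4992
beam 5: φ=45°, α=120°
  dir = (cos 120°, sin 120°) = (-0.5000, 0.8660); from cell (3,1)
  next x-line at t=1.3800, next y-line at t=0.4388; Δt_x=2.0000, Δt_y=1.1547
    y: enter (3,2) at t=0.4388
    x: enter (2,2) at t=1.3800
    y: enter (2,3) at t=1.5935
    y: enter (2,4) at t=2.7482
    x: enter (1,4) at t=3.3800
    y: enter (1,5) at t=3.9029 ← occupied
  → r_5 = 3.9029
beam 6: φ=90°, α=165°
  dir = (cos 165°, sin 165°) = (-0.9659, 0.2588); from cell (3,1)
  next x-line at t=0.7143, next y-line at t=1.4682; Δt_x=1.0353, Δt_y=3.8637
    x: enter (2,1) at t=0.7143
    y: enter (2,2) at t=1.4682
    x: enter (1,2) at t=1.7496
    x: enter (0,2) at t=2.7849 ← occupied
  → r_6 = 2.7849
beam 7: φ=135°, α=210°
  dir = (cos 210°, sin 210°) = (-0.8660, -0.5000); from cell (3,1)
  next x-line at t=0.7967, next y-line at t=1.2400; Δt_x=1.1547, Δt_y=2.0000
    x: enter (2,1) at t=0.7967
    y: enter (2,0) at t=1.2400 ← occupied
  → r_7 = 1.2400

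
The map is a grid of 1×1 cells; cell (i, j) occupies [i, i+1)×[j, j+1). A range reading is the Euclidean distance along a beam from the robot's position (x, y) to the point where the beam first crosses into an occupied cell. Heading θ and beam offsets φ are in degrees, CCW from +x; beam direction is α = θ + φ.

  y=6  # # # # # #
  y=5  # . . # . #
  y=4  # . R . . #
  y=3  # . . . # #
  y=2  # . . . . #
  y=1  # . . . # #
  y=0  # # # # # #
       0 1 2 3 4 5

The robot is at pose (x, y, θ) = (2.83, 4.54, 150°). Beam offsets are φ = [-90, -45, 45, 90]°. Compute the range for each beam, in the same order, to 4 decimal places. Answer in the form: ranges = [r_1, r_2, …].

beam 1: φ=-90°, α=60°
  direction (0.5000, 0.8660); cell (2,4); t to first gridline: x 0.3400, y 0.5312 (then +2.0000 / +1.1547)
    (3,4) via x @ 0.3400
    (3,5) via y @ 0.5312  # hit
  → r_1 = 0.5312
beam 2: φ=-45°, α=105°
  direction (-0.2588, 0.9659); cell (2,4); t to first gridline: x 3.2069, y 0.4762 (then +3.8637 / +1.0353)
    (2,5) via y @ 0.4762
    (2,6) via y @ 1.5115  # hit
  → r_2 = 1.5115
beam 3: φ=45°, α=195°
  direction (-0.9659, -0.2588); cell (2,4); t to first gridline: x 0.8593, y 2.0864 (then +1.0353 / +3.8637)
    (1,4) via x @ 0.8593
    (0,4) via x @ 1.8946  # hit
  → r_3 = 1.8946
beam 4: φ=90°, α=240°
  direction (-0.5000, -0.8660); cell (2,4); t to first gridline: x 1.6600, y 0.6235 (then +2.0000 / +1.1547)
    (2,3) via y @ 0.6235
    (1,3) via x @ 1.6600
    (1,2) via y @ 1.7782
    (1,1) via y @ 2.9329
    (0,1) via x @ 3.6600  # hit
  → r_4 = 3.6600

ranges = [0.5312, 1.5115, 1.8946, 3.6600]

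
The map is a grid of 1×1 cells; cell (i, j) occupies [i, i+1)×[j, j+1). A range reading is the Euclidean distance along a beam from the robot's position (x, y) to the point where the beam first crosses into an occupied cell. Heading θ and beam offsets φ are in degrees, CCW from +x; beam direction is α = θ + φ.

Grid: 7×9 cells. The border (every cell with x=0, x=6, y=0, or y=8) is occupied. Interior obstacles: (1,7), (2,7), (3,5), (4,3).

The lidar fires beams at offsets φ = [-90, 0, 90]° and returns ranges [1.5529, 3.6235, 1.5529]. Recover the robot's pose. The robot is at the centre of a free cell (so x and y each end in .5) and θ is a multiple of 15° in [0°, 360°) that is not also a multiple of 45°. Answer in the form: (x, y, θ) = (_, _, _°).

(x, y, θ) = (2.5, 3.5, 105°)

Enumerate (i+0.5, j+0.5, θ) over the 31 free cells and 16 admissible headings. For each, cast all 3 beams and compare to the given ranges.
  (4.5, 4.5, 210°): beam 1 = 1.0000 ≠ 1.5529 ✗
  (4.5, 4.5, 195°): beam 1 = 3.6235 ≠ 1.5529 ✗
  (1.5, 4.5, 210°): beam 1 = 1.0000 ≠ 1.5529 ✗
  (2.5, 3.5, 255°): beam 2 = 2.5882 ≠ 3.6235 ✗
  …
  (2.5, 3.5, 105°): r_1=1.5529, r_2=3.6235, r_3=1.5529 — all match ✓
No second candidate reproduces the full scan.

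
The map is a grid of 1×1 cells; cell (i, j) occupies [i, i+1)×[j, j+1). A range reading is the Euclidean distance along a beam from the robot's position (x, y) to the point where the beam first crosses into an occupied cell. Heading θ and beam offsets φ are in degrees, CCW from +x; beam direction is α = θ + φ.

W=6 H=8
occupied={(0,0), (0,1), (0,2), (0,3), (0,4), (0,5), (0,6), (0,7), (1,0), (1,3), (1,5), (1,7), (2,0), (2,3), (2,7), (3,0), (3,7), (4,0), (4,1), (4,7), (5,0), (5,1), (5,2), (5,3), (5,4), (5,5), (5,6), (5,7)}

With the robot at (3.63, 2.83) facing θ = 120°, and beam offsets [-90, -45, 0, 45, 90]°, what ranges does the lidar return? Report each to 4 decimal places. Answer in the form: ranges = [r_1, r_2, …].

ranges = [1.5819, 4.3171, 1.2600, 0.6568, 3.0369]

beam 1: φ=-90°, α=30°
  cosα=0.8660 sinα=0.5000 | (3,2) | tMaxX 0.4272 tMaxY 0.3400 | tΔX 1.1547 tΔY 2.0000
    t=0.3400 [y] (3,3)
    t=0.4272 [x] (4,3)
    t=1.5819 [x] (5,3) — stop
  → r_1 = 1.5819
beam 2: φ=-45°, α=75°
  cosα=0.2588 sinα=0.9659 | (3,2) | tMaxX 1.4296 tMaxY 0.1760 | tΔX 3.8637 tΔY 1.0353
    t=0.1760 [y] (3,3)
    t=1.2113 [y] (3,4)
    t=1.4296 [x] (4,4)
    t=2.2465 [y] (4,5)
    t=3.2818 [y] (4,6)
    t=4.3171 [y] (4,7) — stop
  → r_2 = 4.3171
beam 3: φ=0°, α=120°
  cosα=-0.5000 sinα=0.8660 | (3,2) | tMaxX 1.2600 tMaxY 0.1963 | tΔX 2.0000 tΔY 1.1547
    t=0.1963 [y] (3,3)
    t=1.2600 [x] (2,3) — stop
  → r_3 = 1.2600
beam 4: φ=45°, α=165°
  cosα=-0.9659 sinα=0.2588 | (3,2) | tMaxX 0.6522 tMaxY 0.6568 | tΔX 1.0353 tΔY 3.8637
    t=0.6522 [x] (2,2)
    t=0.6568 [y] (2,3) — stop
  → r_4 = 0.6568
beam 5: φ=90°, α=210°
  cosα=-0.8660 sinα=-0.5000 | (3,2) | tMaxX 0.7275 tMaxY 1.6600 | tΔX 1.1547 tΔY 2.0000
    t=0.7275 [x] (2,2)
    t=1.6600 [y] (2,1)
    t=1.8822 [x] (1,1)
    t=3.0369 [x] (0,1) — stop
  → r_5 = 3.0369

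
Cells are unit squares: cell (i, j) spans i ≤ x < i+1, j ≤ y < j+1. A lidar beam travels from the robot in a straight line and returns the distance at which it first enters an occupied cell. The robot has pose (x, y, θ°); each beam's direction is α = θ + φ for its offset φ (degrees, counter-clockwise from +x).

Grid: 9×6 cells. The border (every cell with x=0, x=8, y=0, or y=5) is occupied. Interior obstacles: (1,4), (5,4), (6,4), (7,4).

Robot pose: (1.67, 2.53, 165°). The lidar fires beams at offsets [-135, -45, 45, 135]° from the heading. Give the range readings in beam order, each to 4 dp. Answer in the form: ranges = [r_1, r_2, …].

ranges = [3.8452, 1.3400, 0.7736, 1.7667]

beam 1: φ=-135°, α=30°
  d=(0.8660,0.5000)  start (1,2)  tX=0.3811 tY=0.9400  stride 1/|dx|=1.1547 1/|dy|=2.0000
    cross x-line → (2,2), t=0.3811
    cross y-line → (2,3), t=0.9400
    cross x-line → (3,3), t=1.5358
    cross x-line → (4,3), t=2.6905
    cross y-line → (4,4), t=2.9400
    cross x-line → (5,4), t=3.8452 (wall)
  → r_1 = 3.8452
beam 2: φ=-45°, α=120°
  d=(-0.5000,0.8660)  start (1,2)  tX=1.3400 tY=0.5427  stride 1/|dx|=2.0000 1/|dy|=1.1547
    cross y-line → (1,3), t=0.5427
    cross x-line → (0,3), t=1.3400 (wall)
  → r_2 = 1.3400
beam 3: φ=45°, α=210°
  d=(-0.8660,-0.5000)  start (1,2)  tX=0.7736 tY=1.0600  stride 1/|dx|=1.1547 1/|dy|=2.0000
    cross x-line → (0,2), t=0.7736 (wall)
  → r_3 = 0.7736
beam 4: φ=135°, α=300°
  d=(0.5000,-0.8660)  start (1,2)  tX=0.6600 tY=0.6120  stride 1/|dx|=2.0000 1/|dy|=1.1547
    cross y-line → (1,1), t=0.6120
    cross x-line → (2,1), t=0.6600
    cross y-line → (2,0), t=1.7667 (wall)
  → r_4 = 1.7667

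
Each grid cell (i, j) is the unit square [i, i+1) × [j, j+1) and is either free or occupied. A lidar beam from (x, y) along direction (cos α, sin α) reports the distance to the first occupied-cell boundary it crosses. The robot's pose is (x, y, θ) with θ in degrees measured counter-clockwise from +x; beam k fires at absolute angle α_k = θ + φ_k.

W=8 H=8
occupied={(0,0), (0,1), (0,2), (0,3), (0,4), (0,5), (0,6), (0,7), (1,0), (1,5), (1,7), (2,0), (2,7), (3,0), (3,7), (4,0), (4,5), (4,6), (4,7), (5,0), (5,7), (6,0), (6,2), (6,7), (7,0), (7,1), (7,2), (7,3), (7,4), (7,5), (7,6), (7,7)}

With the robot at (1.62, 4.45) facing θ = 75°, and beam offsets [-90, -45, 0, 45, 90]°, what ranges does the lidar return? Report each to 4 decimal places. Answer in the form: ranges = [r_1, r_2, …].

ranges = [5.5698, 2.7482, 0.5694, 0.6351, 0.6419]

beam 1: φ=-90°, α=345°
  direction (0.9659, -0.2588); cell (1,4); t to first gridline: x 0.3934, y 1.7387 (then +1.0353 / +3.8637)
    (2,4) via x @ 0.3934
    (3,4) via x @ 1.4287
    (3,3) via y @ 1.7387
    (4,3) via x @ 2.4640
    (5,3) via x @ 3.4992
    (6,3) via x @ 4.5345
    (7,3) via x @ 5.5698  # hit
  → r_1 = 5.5698
beam 2: φ=-45°, α=30°
  direction (0.8660, 0.5000); cell (1,4); t to first gridline: x 0.4388, y 1.1000 (then +1.1547 / +2.0000)
    (2,4) via x @ 0.4388
    (2,5) via y @ 1.1000
    (3,5) via x @ 1.5935
    (4,5) via x @ 2.7482  # hit
  → r_2 = 2.7482
beam 3: φ=0°, α=75°
  direction (0.2588, 0.9659); cell (1,4); t to first gridline: x 1.4682, y 0.5694 (then +3.8637 / +1.0353)
    (1,5) via y @ 0.5694  # hit
  → r_3 = 0.5694
beam 4: φ=45°, α=120°
  direction (-0.5000, 0.8660); cell (1,4); t to first gridline: x 1.2400, y 0.6351 (then +2.0000 / +1.1547)
    (1,5) via y @ 0.6351  # hit
  → r_4 = 0.6351
beam 5: φ=90°, α=165°
  direction (-0.9659, 0.2588); cell (1,4); t to first gridline: x 0.6419, y 2.1250 (then +1.0353 / +3.8637)
    (0,4) via x @ 0.6419  # hit
  → r_5 = 0.6419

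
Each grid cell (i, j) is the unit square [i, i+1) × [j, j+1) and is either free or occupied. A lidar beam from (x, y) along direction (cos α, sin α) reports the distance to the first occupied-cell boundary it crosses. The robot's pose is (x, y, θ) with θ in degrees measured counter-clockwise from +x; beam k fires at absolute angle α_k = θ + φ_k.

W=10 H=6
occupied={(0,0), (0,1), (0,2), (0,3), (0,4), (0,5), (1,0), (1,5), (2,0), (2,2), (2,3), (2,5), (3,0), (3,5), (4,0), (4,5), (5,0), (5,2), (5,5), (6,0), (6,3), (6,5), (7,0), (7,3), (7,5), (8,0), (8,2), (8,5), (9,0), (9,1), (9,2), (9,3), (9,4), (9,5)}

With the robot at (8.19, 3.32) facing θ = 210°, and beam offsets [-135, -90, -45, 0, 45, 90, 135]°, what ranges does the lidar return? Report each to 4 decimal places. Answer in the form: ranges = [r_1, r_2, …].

beam 1: φ=-135°, α=75°
  cosα=0.2588 sinα=0.9659 | (8,3) | tMaxX 3.1296 tMaxY 0.7040 | tΔX 3.8637 tΔY 1.0353
    t=0.7040 [y] (8,4)
    t=1.7393 [y] (8,5) — stop
  → r_1 = 1.7393
beam 2: φ=-90°, α=120°
  cosα=-0.5000 sinα=0.8660 | (8,3) | tMaxX 0.3800 tMaxY 0.7852 | tΔX 2.0000 tΔY 1.1547
    t=0.3800 [x] (7,3) — stop
  → r_2 = 0.3800
beam 3: φ=-45°, α=165°
  cosα=-0.9659 sinα=0.2588 | (8,3) | tMaxX 0.1967 tMaxY 2.6273 | tΔX 1.0353 tΔY 3.8637
    t=0.1967 [x] (7,3) — stop
  → r_3 = 0.1967
beam 4: φ=0°, α=210°
  cosα=-0.8660 sinα=-0.5000 | (8,3) | tMaxX 0.2194 tMaxY 0.6400 | tΔX 1.1547 tΔY 2.0000
    t=0.2194 [x] (7,3) — stop
  → r_4 = 0.2194
beam 5: φ=45°, α=255°
  cosα=-0.2588 sinα=-0.9659 | (8,3) | tMaxX 0.7341 tMaxY 0.3313 | tΔX 3.8637 tΔY 1.0353
    t=0.3313 [y] (8,2) — stop
  → r_5 = 0.3313
beam 6: φ=90°, α=300°
  cosα=0.5000 sinα=-0.8660 | (8,3) | tMaxX 1.6200 tMaxY 0.3695 | tΔX 2.0000 tΔY 1.1547
    t=0.3695 [y] (8,2) — stop
  → r_6 = 0.3695
beam 7: φ=135°, α=345°
  cosα=0.9659 sinα=-0.2588 | (8,3) | tMaxX 0.8386 tMaxY 1.2364 | tΔX 1.0353 tΔY 3.8637
    t=0.8386 [x] (9,3) — stop
  → r_7 = 0.8386

ranges = [1.7393, 0.3800, 0.1967, 0.2194, 0.3313, 0.3695, 0.8386]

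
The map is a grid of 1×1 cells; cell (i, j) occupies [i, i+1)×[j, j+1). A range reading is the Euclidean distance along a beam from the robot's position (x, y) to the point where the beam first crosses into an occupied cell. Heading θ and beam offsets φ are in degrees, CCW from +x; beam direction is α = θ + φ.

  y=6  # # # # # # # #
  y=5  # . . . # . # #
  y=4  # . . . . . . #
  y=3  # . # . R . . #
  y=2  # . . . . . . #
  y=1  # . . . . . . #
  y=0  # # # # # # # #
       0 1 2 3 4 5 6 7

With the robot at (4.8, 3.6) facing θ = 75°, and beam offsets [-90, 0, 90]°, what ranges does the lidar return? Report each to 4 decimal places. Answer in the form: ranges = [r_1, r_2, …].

beam 1: φ=-90°, α=345°
  d=(0.9659,-0.2588)  start (4,3)  tX=0.2071 tY=2.3182  stride 1/|dx|=1.0353 1/|dy|=3.8637
    cross x-line → (5,3), t=0.2071
    cross x-line → (6,3), t=1.2423
    cross x-line → (7,3), t=2.2776 (wall)
  → r_1 = 2.2776
beam 2: φ=0°, α=75°
  d=(0.2588,0.9659)  start (4,3)  tX=0.7727 tY=0.4141  stride 1/|dx|=3.8637 1/|dy|=1.0353
    cross y-line → (4,4), t=0.4141
    cross x-line → (5,4), t=0.7727
    cross y-line → (5,5), t=1.4494
    cross y-line → (5,6), t=2.4847 (wall)
  → r_2 = 2.4847
beam 3: φ=90°, α=165°
  d=(-0.9659,0.2588)  start (4,3)  tX=0.8282 tY=1.5455  stride 1/|dx|=1.0353 1/|dy|=3.8637
    cross x-line → (3,3), t=0.8282
    cross y-line → (3,4), t=1.5455
    cross x-line → (2,4), t=1.8635
    cross x-line → (1,4), t=2.8988
    cross x-line → (0,4), t=3.9340 (wall)
  → r_3 = 3.9340

ranges = [2.2776, 2.4847, 3.9340]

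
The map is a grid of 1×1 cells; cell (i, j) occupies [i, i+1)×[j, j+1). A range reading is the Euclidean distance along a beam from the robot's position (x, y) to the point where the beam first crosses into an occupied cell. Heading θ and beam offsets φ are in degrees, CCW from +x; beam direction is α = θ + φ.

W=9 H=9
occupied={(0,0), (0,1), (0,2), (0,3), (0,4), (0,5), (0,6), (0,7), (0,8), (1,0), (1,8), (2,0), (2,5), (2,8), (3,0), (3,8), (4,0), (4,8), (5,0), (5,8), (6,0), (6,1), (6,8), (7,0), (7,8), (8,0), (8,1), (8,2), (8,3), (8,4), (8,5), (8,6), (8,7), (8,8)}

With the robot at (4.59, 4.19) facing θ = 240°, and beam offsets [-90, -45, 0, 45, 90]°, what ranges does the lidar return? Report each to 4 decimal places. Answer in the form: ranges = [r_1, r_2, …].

ranges = [1.8360, 3.7166, 3.6835, 3.3025, 3.9375]

beam 1: φ=-90°, α=150°
  dir = (cos 150°, sin 150°) = (-0.8660, 0.5000); from cell (4,4)
  next x-line at t=0.6813, next y-line at t=1.6200; Δt_x=1.1547, Δt_y=2.0000
    x: enter (3,4) at t=0.6813
    y: enter (3,5) at t=1.6200
    x: enter (2,5) at t=1.8360 ← occupied
  → r_1 = 1.8360
beam 2: φ=-45°, α=195°
  dir = (cos 195°, sin 195°) = (-0.9659, -0.2588); from cell (4,4)
  next x-line at t=0.6108, next y-line at t=0.7341; Δt_x=1.0353, Δt_y=3.8637
    x: enter (3,4) at t=0.6108
    y: enter (3,3) at t=0.7341
    x: enter (2,3) at t=1.6461
    x: enter (1,3) at t=2.6814
    x: enter (0,3) at t=3.7166 ← occupied
  → r_2 = 3.7166
beam 3: φ=0°, α=240°
  dir = (cos 240°, sin 240°) = (-0.5000, -0.8660); from cell (4,4)
  next x-line at t=1.1800, next y-line at t=0.2194; Δt_x=2.0000, Δt_y=1.1547
    y: enter (4,3) at t=0.2194
    x: enter (3,3) at t=1.1800
    y: enter (3,2) at t=1.3741
    y: enter (3,1) at t=2.5288
    x: enter (2,1) at t=3.1800
    y: enter (2,0) at t=3.6835 ← occupied
  → r_3 = 3.6835
beam 4: φ=45°, α=285°
  dir = (cos 285°, sin 285°) = (0.2588, -0.9659); from cell (4,4)
  next x-line at t=1.5841, next y-line at t=0.1967; Δt_x=3.8637, Δt_y=1.0353
    y: enter (4,3) at t=0.1967
    y: enter (4,2) at t=1.2320
    x: enter (5,2) at t=1.5841
    y: enter (5,1) at t=2.2673
    y: enter (5,0) at t=3.3025 ← occupied
  → r_4 = 3.3025
beam 5: φ=90°, α=330°
  dir = (cos 330°, sin 330°) = (0.8660, -0.5000); from cell (4,4)
  next x-line at t=0.4734, next y-line at t=0.3800; Δt_x=1.1547, Δt_y=2.0000
    y: enter (4,3) at t=0.3800
    x: enter (5,3) at t=0.4734
    x: enter (6,3) at t=1.6281
    y: enter (6,2) at t=2.3800
    x: enter (7,2) at t=2.7828
    x: enter (8,2) at t=3.9375 ← occupied
  → r_5 = 3.9375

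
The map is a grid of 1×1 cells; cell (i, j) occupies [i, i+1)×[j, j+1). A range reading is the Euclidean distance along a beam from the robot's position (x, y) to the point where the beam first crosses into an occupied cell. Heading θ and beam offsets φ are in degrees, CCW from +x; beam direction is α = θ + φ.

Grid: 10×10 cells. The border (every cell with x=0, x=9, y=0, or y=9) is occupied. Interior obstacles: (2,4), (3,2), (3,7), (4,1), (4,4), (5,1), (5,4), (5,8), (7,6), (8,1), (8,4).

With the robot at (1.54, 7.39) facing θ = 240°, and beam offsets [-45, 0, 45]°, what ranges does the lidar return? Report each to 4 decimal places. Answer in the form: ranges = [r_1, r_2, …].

ranges = [0.5590, 1.0800, 2.4743]

beam 1: φ=-45°, α=195°
  cosα=-0.9659 sinα=-0.2588 | (1,7) | tMaxX 0.5590 tMaxY 1.5068 | tΔX 1.0353 tΔY 3.8637
    t=0.5590 [x] (0,7) — stop
  → r_1 = 0.5590
beam 2: φ=0°, α=240°
  cosα=-0.5000 sinα=-0.8660 | (1,7) | tMaxX 1.0800 tMaxY 0.4503 | tΔX 2.0000 tΔY 1.1547
    t=0.4503 [y] (1,6)
    t=1.0800 [x] (0,6) — stop
  → r_2 = 1.0800
beam 3: φ=45°, α=285°
  cosα=0.2588 sinα=-0.9659 | (1,7) | tMaxX 1.7773 tMaxY 0.4038 | tΔX 3.8637 tΔY 1.0353
    t=0.4038 [y] (1,6)
    t=1.4390 [y] (1,5)
    t=1.7773 [x] (2,5)
    t=2.4743 [y] (2,4) — stop
  → r_3 = 2.4743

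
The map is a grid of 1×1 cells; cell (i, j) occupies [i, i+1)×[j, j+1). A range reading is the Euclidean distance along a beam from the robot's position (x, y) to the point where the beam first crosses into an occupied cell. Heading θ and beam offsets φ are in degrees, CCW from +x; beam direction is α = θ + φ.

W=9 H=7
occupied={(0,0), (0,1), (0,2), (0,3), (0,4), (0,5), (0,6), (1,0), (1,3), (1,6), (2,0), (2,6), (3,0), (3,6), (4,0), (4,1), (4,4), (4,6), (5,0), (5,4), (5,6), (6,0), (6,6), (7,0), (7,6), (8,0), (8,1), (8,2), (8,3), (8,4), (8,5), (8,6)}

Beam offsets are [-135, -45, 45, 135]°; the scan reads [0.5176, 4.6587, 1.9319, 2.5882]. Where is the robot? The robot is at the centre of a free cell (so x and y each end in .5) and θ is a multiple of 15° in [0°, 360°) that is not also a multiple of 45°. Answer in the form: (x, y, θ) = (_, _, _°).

Enumerate (i+0.5, j+0.5, θ) over the 31 free cells and 16 admissible headings. For each, cast all 4 beams and compare to the given ranges.
  (4.5, 2.5, 15°): beam 1 = 0.5774 ≠ 0.5176 ✗
  (2.5, 3.5, 105°): beam 1 = 5.0000 ≠ 0.5176 ✗
  (2.5, 5.5, 330°): beam 1 = 1.5529 ≠ 0.5176 ✗
  (1.5, 1.5, 255°): beam 1 = 1.0000 ≠ 0.5176 ✗
  (7.5, 4.5, 300°): beam 1 = 1.5529 ≠ 0.5176 ✗
  …
  (5.5, 3.5, 210°): r_1=0.5176, r_2=4.6587, r_3=1.9319, r_4=2.5882 — all match ✓
Unique over the lattice → pose = (5.5, 3.5, 210°).

(x, y, θ) = (5.5, 3.5, 210°)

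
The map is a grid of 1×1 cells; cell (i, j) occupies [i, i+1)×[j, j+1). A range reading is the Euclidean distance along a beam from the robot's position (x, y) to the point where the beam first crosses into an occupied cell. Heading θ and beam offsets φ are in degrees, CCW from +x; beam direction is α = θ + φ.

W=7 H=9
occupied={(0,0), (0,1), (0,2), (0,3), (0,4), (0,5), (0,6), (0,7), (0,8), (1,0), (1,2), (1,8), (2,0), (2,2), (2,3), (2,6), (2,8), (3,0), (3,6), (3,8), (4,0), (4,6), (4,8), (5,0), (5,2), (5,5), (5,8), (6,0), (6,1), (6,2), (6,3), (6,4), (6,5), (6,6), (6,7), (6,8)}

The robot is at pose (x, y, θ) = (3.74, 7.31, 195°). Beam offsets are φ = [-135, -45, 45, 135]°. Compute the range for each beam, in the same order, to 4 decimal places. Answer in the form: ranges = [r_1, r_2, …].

ranges = [0.7967, 1.3800, 0.3580, 0.6200]

beam 1: φ=-135°, α=60°
  direction (0.5000, 0.8660); cell (3,7); t to first gridline: x 0.5200, y 0.7967 (then +2.0000 / +1.1547)
    (4,7) via x @ 0.5200
    (4,8) via y @ 0.7967  # hit
  → r_1 = 0.7967
beam 2: φ=-45°, α=150°
  direction (-0.8660, 0.5000); cell (3,7); t to first gridline: x 0.8545, y 1.3800 (then +1.1547 / +2.0000)
    (2,7) via x @ 0.8545
    (2,8) via y @ 1.3800  # hit
  → r_2 = 1.3800
beam 3: φ=45°, α=240°
  direction (-0.5000, -0.8660); cell (3,7); t to first gridline: x 1.4800, y 0.3580 (then +2.0000 / +1.1547)
    (3,6) via y @ 0.3580  # hit
  → r_3 = 0.3580
beam 4: φ=135°, α=330°
  direction (0.8660, -0.5000); cell (3,7); t to first gridline: x 0.3002, y 0.6200 (then +1.1547 / +2.0000)
    (4,7) via x @ 0.3002
    (4,6) via y @ 0.6200  # hit
  → r_4 = 0.6200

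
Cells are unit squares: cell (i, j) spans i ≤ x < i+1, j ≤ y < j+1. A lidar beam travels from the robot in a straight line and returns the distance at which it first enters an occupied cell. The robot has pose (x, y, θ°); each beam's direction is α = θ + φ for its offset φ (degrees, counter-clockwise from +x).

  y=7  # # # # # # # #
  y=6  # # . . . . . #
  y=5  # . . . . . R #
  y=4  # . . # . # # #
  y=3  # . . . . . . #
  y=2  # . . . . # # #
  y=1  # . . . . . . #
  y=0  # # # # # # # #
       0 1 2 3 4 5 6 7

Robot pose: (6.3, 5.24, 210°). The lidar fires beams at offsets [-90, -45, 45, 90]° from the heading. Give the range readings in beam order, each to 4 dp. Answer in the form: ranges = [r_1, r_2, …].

beam 1: φ=-90°, α=120°
  cosα=-0.5000 sinα=0.8660 | (6,5) | tMaxX 0.6000 tMaxY 0.8776 | tΔX 2.0000 tΔY 1.1547
    t=0.6000 [x] (5,5)
    t=0.8776 [y] (5,6)
    t=2.0323 [y] (5,7) — stop
  → r_1 = 2.0323
beam 2: φ=-45°, α=165°
  cosα=-0.9659 sinα=0.2588 | (6,5) | tMaxX 0.3106 tMaxY 2.9364 | tΔX 1.0353 tΔY 3.8637
    t=0.3106 [x] (5,5)
    t=1.3459 [x] (4,5)
    t=2.3811 [x] (3,5)
    t=2.9364 [y] (3,6)
    t=3.4164 [x] (2,6)
    t=4.4517 [x] (1,6) — stop
  → r_2 = 4.4517
beam 3: φ=45°, α=255°
  cosα=-0.2588 sinα=-0.9659 | (6,5) | tMaxX 1.1591 tMaxY 0.2485 | tΔX 3.8637 tΔY 1.0353
    t=0.2485 [y] (6,4) — stop
  → r_3 = 0.2485
beam 4: φ=90°, α=300°
  cosα=0.5000 sinα=-0.8660 | (6,5) | tMaxX 1.4000 tMaxY 0.2771 | tΔX 2.0000 tΔY 1.1547
    t=0.2771 [y] (6,4) — stop
  → r_4 = 0.2771

ranges = [2.0323, 4.4517, 0.2485, 0.2771]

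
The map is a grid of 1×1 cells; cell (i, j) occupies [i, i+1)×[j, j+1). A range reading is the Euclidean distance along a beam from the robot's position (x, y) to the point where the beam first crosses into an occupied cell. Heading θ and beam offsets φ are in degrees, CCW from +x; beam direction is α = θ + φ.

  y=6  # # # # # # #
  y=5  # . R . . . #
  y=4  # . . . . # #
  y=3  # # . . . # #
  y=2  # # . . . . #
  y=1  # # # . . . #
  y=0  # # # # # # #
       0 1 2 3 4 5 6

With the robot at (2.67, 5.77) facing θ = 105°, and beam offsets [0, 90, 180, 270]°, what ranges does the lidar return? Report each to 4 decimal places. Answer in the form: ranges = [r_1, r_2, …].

beam 1: φ=0°, α=105°
  cosα=-0.2588 sinα=0.9659 | (2,5) | tMaxX 2.5887 tMaxY 0.2381 | tΔX 3.8637 tΔY 1.0353
    t=0.2381 [y] (2,6) — stop
  → r_1 = 0.2381
beam 2: φ=90°, α=195°
  cosα=-0.9659 sinα=-0.2588 | (2,5) | tMaxX 0.6936 tMaxY 2.9751 | tΔX 1.0353 tΔY 3.8637
    t=0.6936 [x] (1,5)
    t=1.7289 [x] (0,5) — stop
  → r_2 = 1.7289
beam 3: φ=180°, α=285°
  cosα=0.2588 sinα=-0.9659 | (2,5) | tMaxX 1.2750 tMaxY 0.7972 | tΔX 3.8637 tΔY 1.0353
    t=0.7972 [y] (2,4)
    t=1.2750 [x] (3,4)
    t=1.8324 [y] (3,3)
    t=2.8677 [y] (3,2)
    t=3.9030 [y] (3,1)
    t=4.9383 [y] (3,0) — stop
  → r_3 = 4.9383
beam 4: φ=270°, α=15°
  cosα=0.9659 sinα=0.2588 | (2,5) | tMaxX 0.3416 tMaxY 0.8887 | tΔX 1.0353 tΔY 3.8637
    t=0.3416 [x] (3,5)
    t=0.8887 [y] (3,6) — stop
  → r_4 = 0.8887

ranges = [0.2381, 1.7289, 4.9383, 0.8887]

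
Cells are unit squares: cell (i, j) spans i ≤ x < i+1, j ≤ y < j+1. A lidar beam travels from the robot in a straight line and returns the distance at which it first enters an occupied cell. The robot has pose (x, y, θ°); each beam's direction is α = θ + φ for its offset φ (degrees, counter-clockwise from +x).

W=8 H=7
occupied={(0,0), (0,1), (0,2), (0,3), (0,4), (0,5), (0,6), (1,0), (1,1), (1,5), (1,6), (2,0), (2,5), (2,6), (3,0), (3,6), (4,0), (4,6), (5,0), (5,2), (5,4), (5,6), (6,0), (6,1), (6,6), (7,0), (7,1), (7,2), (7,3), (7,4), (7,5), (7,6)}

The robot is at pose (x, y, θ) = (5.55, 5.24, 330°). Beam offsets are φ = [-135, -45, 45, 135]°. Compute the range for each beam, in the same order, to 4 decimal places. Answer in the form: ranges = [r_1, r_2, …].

beam 1: φ=-135°, α=195°
  dir = (cos 195°, sin 195°) = (-0.9659, -0.2588); from cell (5,5)
  next x-line at t=0.5694, next y-line at t=0.9273; Δt_x=1.0353, Δt_y=3.8637
    x: enter (4,5) at t=0.5694
    y: enter (4,4) at t=0.9273
    x: enter (3,4) at t=1.6047
    x: enter (2,4) at t=2.6400
    x: enter (1,4) at t=3.6752
    x: enter (0,4) at t=4.7105 ← occupied
  → r_1 = 4.7105
beam 2: φ=-45°, α=285°
  dir = (cos 285°, sin 285°) = (0.2588, -0.9659); from cell (5,5)
  next x-line at t=1.7387, next y-line at t=0.2485; Δt_x=3.8637, Δt_y=1.0353
    y: enter (5,4) at t=0.2485 ← occupied
  → r_2 = 0.2485
beam 3: φ=45°, α=15°
  dir = (cos 15°, sin 15°) = (0.9659, 0.2588); from cell (5,5)
  next x-line at t=0.4659, next y-line at t=2.9364; Δt_x=1.0353, Δt_y=3.8637
    x: enter (6,5) at t=0.4659
    x: enter (7,5) at t=1.5012 ← occupied
  → r_3 = 1.5012
beam 4: φ=135°, α=105°
  dir = (cos 105°, sin 105°) = (-0.2588, 0.9659); from cell (5,5)
  next x-line at t=2.1250, next y-line at t=0.7868; Δt_x=3.8637, Δt_y=1.0353
    y: enter (5,6) at t=0.7868 ← occupied
  → r_4 = 0.7868

ranges = [4.7105, 0.2485, 1.5012, 0.7868]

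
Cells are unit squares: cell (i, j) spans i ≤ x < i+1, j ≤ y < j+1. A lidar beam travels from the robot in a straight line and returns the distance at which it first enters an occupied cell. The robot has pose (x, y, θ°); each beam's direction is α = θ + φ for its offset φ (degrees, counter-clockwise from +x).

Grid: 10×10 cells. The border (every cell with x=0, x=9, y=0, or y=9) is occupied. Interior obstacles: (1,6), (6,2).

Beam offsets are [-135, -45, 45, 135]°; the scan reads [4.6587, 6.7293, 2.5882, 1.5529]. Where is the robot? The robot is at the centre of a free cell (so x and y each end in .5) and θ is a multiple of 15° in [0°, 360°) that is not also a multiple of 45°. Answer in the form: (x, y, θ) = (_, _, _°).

Enumerate (i+0.5, j+0.5, θ) over the 62 free cells and 16 admissible headings. For each, cast all 4 beams and compare to the given ranges.
  (1.5, 8.5, 195°): beam 1 = 0.5774 ≠ 4.6587 ✗
  (6.5, 4.5, 150°): beam 1 = 2.5882 ≠ 4.6587 ✗
  (7.5, 1.5, 330°): beam 1 = 1.9319 ≠ 4.6587 ✗
  (8.5, 3.5, 120°): beam 1 = 0.5176 ≠ 4.6587 ✗
  (2.5, 1.5, 105°): beam 1 = 1.0000 ≠ 4.6587 ✗
  …
  (6.5, 7.5, 330°): r_1=4.6587, r_2=6.7293, r_3=2.5882, r_4=1.5529 — all match ✓
No second candidate reproduces the full scan.

(x, y, θ) = (6.5, 7.5, 330°)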